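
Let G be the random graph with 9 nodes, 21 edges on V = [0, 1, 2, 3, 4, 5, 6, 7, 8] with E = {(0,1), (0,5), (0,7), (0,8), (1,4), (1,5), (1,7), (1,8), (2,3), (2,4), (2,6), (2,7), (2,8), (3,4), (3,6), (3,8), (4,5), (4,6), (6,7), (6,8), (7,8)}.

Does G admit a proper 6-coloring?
Yes, G is 6-colorable

A valid 6-coloring: color 1: [4, 8]; color 2: [0, 6]; color 3: [3, 5, 7]; color 4: [1, 2].
(χ(G) = 4 ≤ 6.)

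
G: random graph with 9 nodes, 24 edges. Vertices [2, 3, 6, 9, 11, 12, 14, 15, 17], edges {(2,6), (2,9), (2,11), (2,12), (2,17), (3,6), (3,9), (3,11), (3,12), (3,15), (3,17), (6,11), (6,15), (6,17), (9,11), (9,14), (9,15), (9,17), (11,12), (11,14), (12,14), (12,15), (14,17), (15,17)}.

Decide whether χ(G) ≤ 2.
The clique on vertices [3, 9, 15, 17] has size 4 > 2, so it alone needs 4 colors.

No, G is not 2-colorable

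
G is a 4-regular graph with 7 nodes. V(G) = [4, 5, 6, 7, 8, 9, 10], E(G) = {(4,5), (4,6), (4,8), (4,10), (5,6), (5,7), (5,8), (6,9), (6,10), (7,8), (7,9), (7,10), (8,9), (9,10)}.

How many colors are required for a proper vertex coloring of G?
χ(G) = 4

Clique number ω(G) = 3 (lower bound: χ ≥ ω).
Suppose a proper 3-coloring c exists. The clique [4, 5, 6] takes 3 distinct colors; by symmetry let c(4) = 1, c(5) = 2, c(6) = 3.
- Vertex 8: neighbors [4, 5] already have colors [1, 2] ⇒ c(8) = 3.
- Vertex 7: neighbors [5, 8] already have colors [2, 3] ⇒ c(7) = 1.
- Vertex 9: neighbors [7, 6] already have colors [1, 3] ⇒ c(9) = 2.
- Vertex 10: neighbors [4, 9, 6] already have colors [1, 2, 3] — all 3 colors blocked. Contradiction.
The forced assignments end in a contradiction, so G has no proper 3-coloring (χ ≥ 4).
The coloring below uses 4 colors, so χ(G) = 4.
A valid 4-coloring: color 1: [4, 9]; color 2: [8, 10]; color 3: [6, 7]; color 4: [5].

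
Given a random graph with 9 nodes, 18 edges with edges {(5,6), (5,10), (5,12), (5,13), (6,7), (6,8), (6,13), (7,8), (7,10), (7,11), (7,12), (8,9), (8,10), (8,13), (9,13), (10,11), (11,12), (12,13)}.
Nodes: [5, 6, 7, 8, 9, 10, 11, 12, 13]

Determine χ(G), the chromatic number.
χ(G) = 3

Clique number ω(G) = 3 (lower bound: χ ≥ ω).
The clique on [8, 9, 13] has size 3, forcing χ ≥ 3, and the coloring below uses 3 colors, so χ(G) = 3.
A valid 3-coloring: color 1: [5, 8, 11]; color 2: [7, 13]; color 3: [6, 9, 10, 12].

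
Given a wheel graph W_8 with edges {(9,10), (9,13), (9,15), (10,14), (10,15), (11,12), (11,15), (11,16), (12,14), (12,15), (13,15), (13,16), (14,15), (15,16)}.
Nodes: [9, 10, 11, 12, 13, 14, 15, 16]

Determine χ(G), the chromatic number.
χ(G) = 4

Clique number ω(G) = 3 (lower bound: χ ≥ ω).
Odd cycle [14, 10, 9, 13, 16, 11, 12] needs 3 colors (χ ≥ 3).
Vertex 15 is adjacent to every vertex of [9, 10, 11, 12, 13, 14, 16], which already need 3 colors among themselves, so 15 needs a new color (χ ≥ 4).
The coloring below uses 4 colors, so χ(G) = 4.
A valid 4-coloring: color 1: [15]; color 2: [9, 11, 14]; color 3: [10, 12, 13]; color 4: [16].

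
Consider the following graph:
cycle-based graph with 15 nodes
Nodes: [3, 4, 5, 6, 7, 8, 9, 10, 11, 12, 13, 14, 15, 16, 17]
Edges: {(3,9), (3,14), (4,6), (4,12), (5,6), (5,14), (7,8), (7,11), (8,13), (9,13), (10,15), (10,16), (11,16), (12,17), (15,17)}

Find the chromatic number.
Clique number ω(G) = 2 (lower bound: χ ≥ ω).
Odd cycle [10, 16, 11, 7, 8, 13, 9, 3, 14, 5, 6, 4, 12, 17, 15] needs 3 colors (χ ≥ 3).
The coloring below uses 3 colors, so χ(G) = 3.
A valid 3-coloring: color 1: [6, 8, 9, 10, 11, 14, 17]; color 2: [3, 4, 5, 7, 13, 15, 16]; color 3: [12].

χ(G) = 3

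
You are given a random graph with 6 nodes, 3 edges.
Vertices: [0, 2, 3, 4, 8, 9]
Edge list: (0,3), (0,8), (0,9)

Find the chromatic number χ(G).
Clique number ω(G) = 2 (lower bound: χ ≥ ω).
The graph is bipartite (no odd cycle), so 2 colors suffice: χ(G) = 2.
A valid 2-coloring: color 1: [0, 2, 4]; color 2: [3, 8, 9].

χ(G) = 2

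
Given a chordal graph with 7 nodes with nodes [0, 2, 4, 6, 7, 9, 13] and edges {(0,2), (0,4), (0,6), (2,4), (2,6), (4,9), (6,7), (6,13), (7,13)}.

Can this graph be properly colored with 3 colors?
Yes, G is 3-colorable

A valid 3-coloring: color 1: [4, 6]; color 2: [2, 7, 9]; color 3: [0, 13].
(χ(G) = 3 ≤ 3.)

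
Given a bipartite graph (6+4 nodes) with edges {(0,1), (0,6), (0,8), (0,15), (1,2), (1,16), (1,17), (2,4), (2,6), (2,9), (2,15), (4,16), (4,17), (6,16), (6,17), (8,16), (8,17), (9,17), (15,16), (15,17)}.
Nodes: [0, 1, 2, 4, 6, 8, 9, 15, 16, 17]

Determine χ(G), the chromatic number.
χ(G) = 2

Clique number ω(G) = 2 (lower bound: χ ≥ ω).
The graph is bipartite (no odd cycle), so 2 colors suffice: χ(G) = 2.
A valid 2-coloring: color 1: [0, 2, 16, 17]; color 2: [1, 4, 6, 8, 9, 15].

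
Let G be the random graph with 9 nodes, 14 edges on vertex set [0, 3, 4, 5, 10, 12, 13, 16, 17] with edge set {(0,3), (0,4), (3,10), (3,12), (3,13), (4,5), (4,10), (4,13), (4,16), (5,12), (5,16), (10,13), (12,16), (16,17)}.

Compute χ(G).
χ(G) = 4

Clique number ω(G) = 3 (lower bound: χ ≥ ω).
Suppose a proper 3-coloring c exists. The clique [3, 10, 13] takes 3 distinct colors; by symmetry let c(3) = 1, c(10) = 2, c(13) = 3.
- Vertex 4: neighbors [10, 13] already have colors [2, 3] ⇒ c(4) = 1.
- Vertex 16: neighbors [4] already have colors [1]; try each remaining color.
- Case c(16) = 2:
  - Vertex 5: neighbors [4, 16] already have colors [1, 2] ⇒ c(5) = 3.
  - Vertex 12: neighbors [3, 16, 5] already have colors [1, 2, 3] — all 3 colors blocked. Contradiction.
- Case c(16) = 3:
  - Vertex 5: neighbors [4, 16] already have colors [1, 3] ⇒ c(5) = 2.
  - Vertex 12: neighbors [3, 5, 16] already have colors [1, 2, 3] — all 3 colors blocked. Contradiction.
Every case ends in a contradiction, so G has no proper 3-coloring (χ ≥ 4).
The coloring below uses 4 colors, so χ(G) = 4.
A valid 4-coloring: color 1: [4, 12, 17]; color 2: [3, 16]; color 3: [0, 5, 10]; color 4: [13].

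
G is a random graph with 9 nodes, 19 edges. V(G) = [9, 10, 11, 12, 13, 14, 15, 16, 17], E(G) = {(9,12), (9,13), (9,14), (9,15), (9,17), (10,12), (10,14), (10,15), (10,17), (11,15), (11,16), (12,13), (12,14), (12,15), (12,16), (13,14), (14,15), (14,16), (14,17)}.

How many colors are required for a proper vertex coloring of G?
χ(G) = 4

Clique number ω(G) = 4 (lower bound: χ ≥ ω).
The clique on [9, 12, 13, 14] has size 4, forcing χ ≥ 4, and the coloring below uses 4 colors, so χ(G) = 4.
A valid 4-coloring: color 1: [11, 14]; color 2: [12, 17]; color 3: [9, 10, 16]; color 4: [13, 15].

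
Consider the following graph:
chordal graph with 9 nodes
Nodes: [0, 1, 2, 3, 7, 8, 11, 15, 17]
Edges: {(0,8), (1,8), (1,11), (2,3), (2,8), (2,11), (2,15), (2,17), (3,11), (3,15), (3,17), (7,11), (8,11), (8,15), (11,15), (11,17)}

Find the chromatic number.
Clique number ω(G) = 4 (lower bound: χ ≥ ω).
The clique on [2, 8, 11, 15] has size 4, forcing χ ≥ 4, and the coloring below uses 4 colors, so χ(G) = 4.
A valid 4-coloring: color 1: [0, 11]; color 2: [1, 2, 7]; color 3: [3, 8]; color 4: [15, 17].

χ(G) = 4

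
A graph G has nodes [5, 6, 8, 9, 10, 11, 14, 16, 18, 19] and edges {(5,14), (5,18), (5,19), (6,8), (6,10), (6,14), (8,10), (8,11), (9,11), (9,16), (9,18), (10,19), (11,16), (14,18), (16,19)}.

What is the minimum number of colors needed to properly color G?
χ(G) = 3

Clique number ω(G) = 3 (lower bound: χ ≥ ω).
The clique on [5, 14, 18] has size 3, forcing χ ≥ 3, and the coloring below uses 3 colors, so χ(G) = 3.
A valid 3-coloring: color 1: [5, 6, 11]; color 2: [8, 9, 14, 19]; color 3: [10, 16, 18].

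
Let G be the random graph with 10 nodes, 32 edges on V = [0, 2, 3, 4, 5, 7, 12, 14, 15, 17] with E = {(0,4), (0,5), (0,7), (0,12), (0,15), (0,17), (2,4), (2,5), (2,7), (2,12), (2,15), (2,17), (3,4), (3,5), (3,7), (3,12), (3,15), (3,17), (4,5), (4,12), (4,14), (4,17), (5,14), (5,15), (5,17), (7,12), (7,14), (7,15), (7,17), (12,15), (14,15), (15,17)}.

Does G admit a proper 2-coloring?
No, G is not 2-colorable

The clique on vertices [0, 4, 5, 17] has size 4 > 2, so it alone needs 4 colors.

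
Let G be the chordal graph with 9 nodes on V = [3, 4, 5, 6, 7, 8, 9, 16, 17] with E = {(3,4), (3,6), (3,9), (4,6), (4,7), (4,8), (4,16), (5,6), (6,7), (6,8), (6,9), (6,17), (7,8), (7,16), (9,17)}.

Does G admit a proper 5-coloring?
A valid 5-coloring: color 1: [6, 16]; color 2: [4, 5, 9]; color 3: [3, 7, 17]; color 4: [8].
(χ(G) = 4 ≤ 5.)

Yes, G is 5-colorable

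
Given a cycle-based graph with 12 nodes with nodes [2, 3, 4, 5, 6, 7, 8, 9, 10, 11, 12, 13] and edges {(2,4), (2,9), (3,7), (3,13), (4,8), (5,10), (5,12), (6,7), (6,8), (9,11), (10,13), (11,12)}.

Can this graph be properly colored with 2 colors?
A valid 2-coloring: color 1: [2, 5, 7, 8, 11, 13]; color 2: [3, 4, 6, 9, 10, 12].
(χ(G) = 2 ≤ 2.)

Yes, G is 2-colorable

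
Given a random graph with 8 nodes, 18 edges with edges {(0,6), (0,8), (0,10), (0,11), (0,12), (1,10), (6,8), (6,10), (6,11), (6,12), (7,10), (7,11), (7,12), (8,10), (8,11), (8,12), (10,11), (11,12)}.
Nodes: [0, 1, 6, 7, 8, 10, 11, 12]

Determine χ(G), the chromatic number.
χ(G) = 5

Clique number ω(G) = 5 (lower bound: χ ≥ ω).
The clique on [0, 6, 8, 10, 11] has size 5, forcing χ ≥ 5, and the coloring below uses 5 colors, so χ(G) = 5.
A valid 5-coloring: color 1: [10, 12]; color 2: [1, 11]; color 3: [0, 7]; color 4: [6]; color 5: [8].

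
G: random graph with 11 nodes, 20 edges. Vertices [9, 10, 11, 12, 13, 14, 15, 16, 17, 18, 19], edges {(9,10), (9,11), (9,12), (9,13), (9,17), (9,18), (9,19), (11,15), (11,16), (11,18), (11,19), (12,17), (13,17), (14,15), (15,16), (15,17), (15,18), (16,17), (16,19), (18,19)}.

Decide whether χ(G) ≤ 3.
The clique on vertices [9, 11, 18, 19] has size 4 > 3, so it alone needs 4 colors.

No, G is not 3-colorable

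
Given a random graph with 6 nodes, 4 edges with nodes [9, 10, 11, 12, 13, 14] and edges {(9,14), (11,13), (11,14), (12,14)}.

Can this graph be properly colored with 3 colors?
A valid 3-coloring: color 1: [10, 13, 14]; color 2: [9, 11, 12].
(χ(G) = 2 ≤ 3.)

Yes, G is 3-colorable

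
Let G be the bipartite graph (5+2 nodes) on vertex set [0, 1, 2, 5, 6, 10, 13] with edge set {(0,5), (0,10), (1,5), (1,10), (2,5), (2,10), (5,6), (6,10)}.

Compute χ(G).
χ(G) = 2

Clique number ω(G) = 2 (lower bound: χ ≥ ω).
The graph is bipartite (no odd cycle), so 2 colors suffice: χ(G) = 2.
A valid 2-coloring: color 1: [5, 10, 13]; color 2: [0, 1, 2, 6].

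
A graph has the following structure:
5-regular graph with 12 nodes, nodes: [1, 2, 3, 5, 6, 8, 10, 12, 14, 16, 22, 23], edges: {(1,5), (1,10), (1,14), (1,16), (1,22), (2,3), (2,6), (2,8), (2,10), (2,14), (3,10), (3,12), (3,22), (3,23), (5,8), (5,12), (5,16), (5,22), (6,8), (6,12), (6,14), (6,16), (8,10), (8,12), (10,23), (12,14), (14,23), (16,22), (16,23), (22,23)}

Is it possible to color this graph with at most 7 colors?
A valid 7-coloring: color 1: [1, 2, 12, 23]; color 2: [3, 8, 14, 16]; color 3: [5, 6, 10]; color 4: [22].
(χ(G) = 4 ≤ 7.)

Yes, G is 7-colorable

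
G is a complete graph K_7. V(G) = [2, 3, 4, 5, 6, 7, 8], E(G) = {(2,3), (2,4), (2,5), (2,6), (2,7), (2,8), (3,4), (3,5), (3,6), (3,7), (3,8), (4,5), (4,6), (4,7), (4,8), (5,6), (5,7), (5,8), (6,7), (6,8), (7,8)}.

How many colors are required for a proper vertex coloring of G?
Clique number ω(G) = 7 (lower bound: χ ≥ ω).
The clique on [2, 3, 4, 5, 6, 7, 8] has size 7, forcing χ ≥ 7, and the coloring below uses 7 colors, so χ(G) = 7.
A valid 7-coloring: color 1: [6]; color 2: [3]; color 3: [7]; color 4: [5]; color 5: [8]; color 6: [2]; color 7: [4].

χ(G) = 7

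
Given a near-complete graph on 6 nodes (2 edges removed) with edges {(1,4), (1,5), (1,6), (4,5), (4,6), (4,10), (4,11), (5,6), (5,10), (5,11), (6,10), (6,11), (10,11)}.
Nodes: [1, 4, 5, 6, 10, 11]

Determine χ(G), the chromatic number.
Clique number ω(G) = 5 (lower bound: χ ≥ ω).
The clique on [4, 5, 6, 10, 11] has size 5, forcing χ ≥ 5, and the coloring below uses 5 colors, so χ(G) = 5.
A valid 5-coloring: color 1: [6]; color 2: [4]; color 3: [5]; color 4: [1, 11]; color 5: [10].

χ(G) = 5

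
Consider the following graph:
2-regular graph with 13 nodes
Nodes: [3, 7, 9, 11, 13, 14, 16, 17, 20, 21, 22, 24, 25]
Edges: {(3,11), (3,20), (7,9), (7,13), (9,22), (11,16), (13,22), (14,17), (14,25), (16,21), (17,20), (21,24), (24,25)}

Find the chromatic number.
χ(G) = 3

Clique number ω(G) = 2 (lower bound: χ ≥ ω).
Odd cycle [24, 21, 16, 11, 3, 20, 17, 14, 25] needs 3 colors (χ ≥ 3).
The coloring below uses 3 colors, so χ(G) = 3.
A valid 3-coloring: color 1: [9, 13, 14, 16, 20, 24]; color 2: [7, 11, 17, 21, 22, 25]; color 3: [3].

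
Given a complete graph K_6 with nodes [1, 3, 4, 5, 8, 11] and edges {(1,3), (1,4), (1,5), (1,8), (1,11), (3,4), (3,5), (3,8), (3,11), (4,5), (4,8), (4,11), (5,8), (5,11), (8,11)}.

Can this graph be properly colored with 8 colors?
Yes, G is 8-colorable

A valid 8-coloring: color 1: [11]; color 2: [1]; color 3: [4]; color 4: [3]; color 5: [5]; color 6: [8].
(χ(G) = 6 ≤ 8.)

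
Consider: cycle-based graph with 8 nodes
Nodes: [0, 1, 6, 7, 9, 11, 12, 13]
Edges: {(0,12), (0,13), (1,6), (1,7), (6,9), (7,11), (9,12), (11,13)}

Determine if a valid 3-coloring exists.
Yes, G is 3-colorable

A valid 3-coloring: color 1: [6, 7, 12, 13]; color 2: [0, 1, 9, 11].
(χ(G) = 2 ≤ 3.)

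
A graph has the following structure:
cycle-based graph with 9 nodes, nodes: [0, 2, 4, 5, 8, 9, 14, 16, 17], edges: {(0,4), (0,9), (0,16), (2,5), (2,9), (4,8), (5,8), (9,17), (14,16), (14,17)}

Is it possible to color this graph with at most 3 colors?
A valid 3-coloring: color 1: [0, 2, 8, 14]; color 2: [4, 5, 9, 16]; color 3: [17].
(χ(G) = 3 ≤ 3.)

Yes, G is 3-colorable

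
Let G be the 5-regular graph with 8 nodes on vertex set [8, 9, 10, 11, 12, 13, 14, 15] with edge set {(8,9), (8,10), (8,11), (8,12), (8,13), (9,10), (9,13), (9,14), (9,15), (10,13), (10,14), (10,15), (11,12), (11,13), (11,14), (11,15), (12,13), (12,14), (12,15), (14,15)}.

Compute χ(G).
χ(G) = 4

Clique number ω(G) = 4 (lower bound: χ ≥ ω).
The clique on [8, 9, 10, 13] has size 4, forcing χ ≥ 4, and the coloring below uses 4 colors, so χ(G) = 4.
A valid 4-coloring: color 1: [9, 12]; color 2: [8, 14]; color 3: [10, 11]; color 4: [13, 15].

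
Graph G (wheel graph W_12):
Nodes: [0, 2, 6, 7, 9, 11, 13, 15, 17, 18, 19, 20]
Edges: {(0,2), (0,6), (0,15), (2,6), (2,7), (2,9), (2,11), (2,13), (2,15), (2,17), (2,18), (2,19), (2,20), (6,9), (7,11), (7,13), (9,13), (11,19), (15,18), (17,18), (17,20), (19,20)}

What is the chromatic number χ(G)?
χ(G) = 4

Clique number ω(G) = 3 (lower bound: χ ≥ ω).
Odd cycle [11, 7, 13, 9, 6, 0, 15, 18, 17, 20, 19] needs 3 colors (χ ≥ 3).
Vertex 2 is adjacent to every vertex of [0, 6, 7, 9, 11, 13, 15, 17, 18, 19, 20], which already need 3 colors among themselves, so 2 needs a new color (χ ≥ 4).
The coloring below uses 4 colors, so χ(G) = 4.
A valid 4-coloring: color 1: [2]; color 2: [6, 11, 13, 15, 20]; color 3: [0, 7, 9, 18, 19]; color 4: [17].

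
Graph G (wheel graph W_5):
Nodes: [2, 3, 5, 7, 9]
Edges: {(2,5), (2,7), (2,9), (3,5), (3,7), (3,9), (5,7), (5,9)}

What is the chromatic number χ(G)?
Clique number ω(G) = 3 (lower bound: χ ≥ ω).
The clique on [2, 5, 9] has size 3, forcing χ ≥ 3, and the coloring below uses 3 colors, so χ(G) = 3.
A valid 3-coloring: color 1: [5]; color 2: [2, 3]; color 3: [7, 9].

χ(G) = 3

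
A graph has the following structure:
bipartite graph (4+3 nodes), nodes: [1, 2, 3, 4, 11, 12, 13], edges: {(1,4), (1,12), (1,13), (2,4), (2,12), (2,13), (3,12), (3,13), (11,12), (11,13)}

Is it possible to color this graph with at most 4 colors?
Yes, G is 4-colorable

A valid 4-coloring: color 1: [4, 12, 13]; color 2: [1, 2, 3, 11].
(χ(G) = 2 ≤ 4.)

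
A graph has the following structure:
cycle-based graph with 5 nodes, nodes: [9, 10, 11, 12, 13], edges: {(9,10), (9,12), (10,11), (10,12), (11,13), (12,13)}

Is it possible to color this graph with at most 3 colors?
Yes, G is 3-colorable

A valid 3-coloring: color 1: [10, 13]; color 2: [11, 12]; color 3: [9].
(χ(G) = 3 ≤ 3.)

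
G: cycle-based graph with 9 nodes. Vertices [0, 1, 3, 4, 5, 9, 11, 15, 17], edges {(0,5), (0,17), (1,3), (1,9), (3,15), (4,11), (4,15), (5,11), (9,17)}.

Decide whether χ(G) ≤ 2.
No, G is not 2-colorable

Odd cycle [17, 0, 5, 11, 4, 15, 3, 1, 9] needs 3 colors (χ ≥ 3).
Hence χ(G) ≥ 3 > 2, so no proper 2-coloring exists.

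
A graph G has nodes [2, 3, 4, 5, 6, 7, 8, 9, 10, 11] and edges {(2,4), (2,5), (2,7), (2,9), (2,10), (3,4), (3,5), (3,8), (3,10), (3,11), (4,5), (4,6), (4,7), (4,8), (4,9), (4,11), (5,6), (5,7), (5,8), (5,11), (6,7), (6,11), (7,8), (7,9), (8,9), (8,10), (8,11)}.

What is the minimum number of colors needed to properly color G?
Clique number ω(G) = 5 (lower bound: χ ≥ ω).
The clique on [3, 4, 5, 8, 11] has size 5, forcing χ ≥ 5, and the coloring below uses 5 colors, so χ(G) = 5.
A valid 5-coloring: color 1: [4, 10]; color 2: [5, 9]; color 3: [2, 6, 8]; color 4: [3, 7]; color 5: [11].

χ(G) = 5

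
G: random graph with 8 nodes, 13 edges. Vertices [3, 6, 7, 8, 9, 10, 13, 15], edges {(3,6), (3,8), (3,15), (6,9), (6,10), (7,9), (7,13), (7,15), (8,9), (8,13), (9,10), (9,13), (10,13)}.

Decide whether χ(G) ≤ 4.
Yes, G is 4-colorable

A valid 4-coloring: color 1: [3, 9]; color 2: [6, 13, 15]; color 3: [7, 8, 10].
(χ(G) = 3 ≤ 4.)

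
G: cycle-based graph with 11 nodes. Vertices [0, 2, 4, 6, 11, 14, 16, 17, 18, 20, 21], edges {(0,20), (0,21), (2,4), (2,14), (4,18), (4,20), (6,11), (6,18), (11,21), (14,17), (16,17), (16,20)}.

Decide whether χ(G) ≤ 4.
Yes, G is 4-colorable

A valid 4-coloring: color 1: [4, 6, 14, 16, 21]; color 2: [2, 11, 17, 18, 20]; color 3: [0].
(χ(G) = 3 ≤ 4.)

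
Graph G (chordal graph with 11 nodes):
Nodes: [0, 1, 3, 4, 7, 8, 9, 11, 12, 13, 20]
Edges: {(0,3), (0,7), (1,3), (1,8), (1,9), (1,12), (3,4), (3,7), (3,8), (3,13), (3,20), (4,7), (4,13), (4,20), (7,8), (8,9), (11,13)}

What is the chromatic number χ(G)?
Clique number ω(G) = 3 (lower bound: χ ≥ ω).
The clique on [1, 8, 9] has size 3, forcing χ ≥ 3, and the coloring below uses 3 colors, so χ(G) = 3.
A valid 3-coloring: color 1: [3, 9, 11, 12]; color 2: [1, 7, 13, 20]; color 3: [0, 4, 8].

χ(G) = 3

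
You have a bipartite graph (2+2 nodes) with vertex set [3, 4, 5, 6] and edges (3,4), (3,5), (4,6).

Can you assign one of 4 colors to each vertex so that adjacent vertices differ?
Yes, G is 4-colorable

A valid 4-coloring: color 1: [4, 5]; color 2: [3, 6].
(χ(G) = 2 ≤ 4.)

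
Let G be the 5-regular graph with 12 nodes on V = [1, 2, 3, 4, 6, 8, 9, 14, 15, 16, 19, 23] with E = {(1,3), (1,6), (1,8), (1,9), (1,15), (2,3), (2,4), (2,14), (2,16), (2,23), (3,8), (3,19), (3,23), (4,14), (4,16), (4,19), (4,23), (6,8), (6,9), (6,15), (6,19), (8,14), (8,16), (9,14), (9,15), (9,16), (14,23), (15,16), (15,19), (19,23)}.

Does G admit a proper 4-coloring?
A valid 4-coloring: color 1: [1, 14, 16, 19]; color 2: [8, 9, 23]; color 3: [3, 4, 6]; color 4: [2, 15].
(χ(G) = 4 ≤ 4.)

Yes, G is 4-colorable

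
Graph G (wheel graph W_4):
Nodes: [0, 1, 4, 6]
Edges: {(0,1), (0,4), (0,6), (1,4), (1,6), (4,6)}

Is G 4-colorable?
A valid 4-coloring: color 1: [6]; color 2: [4]; color 3: [1]; color 4: [0].
(χ(G) = 4 ≤ 4.)

Yes, G is 4-colorable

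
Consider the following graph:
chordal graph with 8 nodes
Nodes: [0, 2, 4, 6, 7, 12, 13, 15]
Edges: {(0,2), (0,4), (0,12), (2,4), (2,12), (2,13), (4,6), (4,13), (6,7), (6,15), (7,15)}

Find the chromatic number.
χ(G) = 3

Clique number ω(G) = 3 (lower bound: χ ≥ ω).
The clique on [0, 2, 4] has size 3, forcing χ ≥ 3, and the coloring below uses 3 colors, so χ(G) = 3.
A valid 3-coloring: color 1: [2, 6]; color 2: [4, 12, 15]; color 3: [0, 7, 13].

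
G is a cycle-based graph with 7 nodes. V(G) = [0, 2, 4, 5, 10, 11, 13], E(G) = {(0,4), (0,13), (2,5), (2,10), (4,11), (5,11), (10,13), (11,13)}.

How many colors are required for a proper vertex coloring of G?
Clique number ω(G) = 2 (lower bound: χ ≥ ω).
Odd cycle [5, 2, 10, 13, 11] needs 3 colors (χ ≥ 3).
The coloring below uses 3 colors, so χ(G) = 3.
A valid 3-coloring: color 1: [0, 2, 11]; color 2: [4, 5, 13]; color 3: [10].

χ(G) = 3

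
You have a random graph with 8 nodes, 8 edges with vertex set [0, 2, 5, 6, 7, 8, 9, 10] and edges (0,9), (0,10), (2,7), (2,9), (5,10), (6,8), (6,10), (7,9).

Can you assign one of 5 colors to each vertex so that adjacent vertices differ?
A valid 5-coloring: color 1: [8, 9, 10]; color 2: [0, 2, 5, 6]; color 3: [7].
(χ(G) = 3 ≤ 5.)

Yes, G is 5-colorable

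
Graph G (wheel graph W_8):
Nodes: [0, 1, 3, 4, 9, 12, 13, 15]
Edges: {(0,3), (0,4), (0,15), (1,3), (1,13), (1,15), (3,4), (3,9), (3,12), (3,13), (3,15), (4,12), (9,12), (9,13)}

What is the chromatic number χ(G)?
χ(G) = 4

Clique number ω(G) = 3 (lower bound: χ ≥ ω).
Odd cycle [9, 13, 1, 15, 0, 4, 12] needs 3 colors (χ ≥ 3).
Vertex 3 is adjacent to every vertex of [0, 1, 4, 9, 12, 13, 15], which already need 3 colors among themselves, so 3 needs a new color (χ ≥ 4).
The coloring below uses 4 colors, so χ(G) = 4.
A valid 4-coloring: color 1: [3]; color 2: [1, 4, 9]; color 3: [12, 13, 15]; color 4: [0].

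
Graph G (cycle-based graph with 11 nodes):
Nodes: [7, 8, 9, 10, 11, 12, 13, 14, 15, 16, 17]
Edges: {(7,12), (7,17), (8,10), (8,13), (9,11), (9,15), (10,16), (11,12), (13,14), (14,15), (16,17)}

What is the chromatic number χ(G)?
Clique number ω(G) = 2 (lower bound: χ ≥ ω).
Odd cycle [8, 10, 16, 17, 7, 12, 11, 9, 15, 14, 13] needs 3 colors (χ ≥ 3).
The coloring below uses 3 colors, so χ(G) = 3.
A valid 3-coloring: color 1: [7, 8, 11, 14, 16]; color 2: [9, 10, 12, 13, 17]; color 3: [15].

χ(G) = 3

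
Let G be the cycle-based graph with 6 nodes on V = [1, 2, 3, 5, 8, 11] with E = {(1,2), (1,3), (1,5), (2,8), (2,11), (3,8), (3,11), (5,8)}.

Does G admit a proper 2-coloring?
A valid 2-coloring: color 1: [2, 3, 5]; color 2: [1, 8, 11].
(χ(G) = 2 ≤ 2.)

Yes, G is 2-colorable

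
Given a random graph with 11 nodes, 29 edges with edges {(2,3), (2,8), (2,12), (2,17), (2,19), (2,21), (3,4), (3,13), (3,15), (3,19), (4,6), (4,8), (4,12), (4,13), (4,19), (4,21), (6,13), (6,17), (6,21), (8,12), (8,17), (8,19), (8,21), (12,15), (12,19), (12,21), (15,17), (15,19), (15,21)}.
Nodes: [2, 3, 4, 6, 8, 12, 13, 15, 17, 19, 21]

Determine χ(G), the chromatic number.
Clique number ω(G) = 4 (lower bound: χ ≥ ω).
The clique on [2, 8, 12, 19] has size 4, forcing χ ≥ 4, and the coloring below uses 4 colors, so χ(G) = 4.
A valid 4-coloring: color 1: [2, 4, 15]; color 2: [3, 6, 12]; color 3: [13, 17, 19, 21]; color 4: [8].

χ(G) = 4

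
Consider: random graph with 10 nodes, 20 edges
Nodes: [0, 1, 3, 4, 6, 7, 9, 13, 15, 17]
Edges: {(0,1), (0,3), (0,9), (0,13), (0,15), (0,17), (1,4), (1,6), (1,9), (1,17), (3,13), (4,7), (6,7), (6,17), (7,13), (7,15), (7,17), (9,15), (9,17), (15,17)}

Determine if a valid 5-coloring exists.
Yes, G is 5-colorable

A valid 5-coloring: color 1: [3, 4, 17]; color 2: [0, 7]; color 3: [1, 13, 15]; color 4: [6, 9].
(χ(G) = 4 ≤ 5.)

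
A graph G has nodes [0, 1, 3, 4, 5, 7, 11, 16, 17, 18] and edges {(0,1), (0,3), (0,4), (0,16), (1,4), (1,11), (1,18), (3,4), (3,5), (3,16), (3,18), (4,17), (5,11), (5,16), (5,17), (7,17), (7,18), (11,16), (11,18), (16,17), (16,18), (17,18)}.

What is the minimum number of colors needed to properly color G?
Clique number ω(G) = 3 (lower bound: χ ≥ ω).
Suppose a proper 3-coloring c exists. The clique [0, 1, 4] takes 3 distinct colors; by symmetry let c(0) = 1, c(1) = 2, c(4) = 3.
- Vertex 3: neighbors [0, 4] already have colors [1, 3] ⇒ c(3) = 2.
- Vertex 16: neighbors [0, 3] already have colors [1, 2] ⇒ c(16) = 3.
- Vertex 18: neighbors [1, 16] already have colors [2, 3] ⇒ c(18) = 1.
- Vertex 11: neighbors [18, 1, 16] already have colors [1, 2, 3] — all 3 colors blocked. Contradiction.
The forced assignments end in a contradiction, so G has no proper 3-coloring (χ ≥ 4).
The coloring below uses 4 colors, so χ(G) = 4.
A valid 4-coloring: color 1: [1, 7, 16]; color 2: [0, 5, 18]; color 3: [3, 11, 17]; color 4: [4].

χ(G) = 4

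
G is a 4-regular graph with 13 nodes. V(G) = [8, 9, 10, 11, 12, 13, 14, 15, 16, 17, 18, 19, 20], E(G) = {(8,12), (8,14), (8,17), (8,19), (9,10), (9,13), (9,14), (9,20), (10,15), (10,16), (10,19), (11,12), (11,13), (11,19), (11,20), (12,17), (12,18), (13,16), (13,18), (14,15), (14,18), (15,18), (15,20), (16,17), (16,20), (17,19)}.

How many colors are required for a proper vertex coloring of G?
Clique number ω(G) = 3 (lower bound: χ ≥ ω).
The clique on [8, 17, 19] has size 3, forcing χ ≥ 3, and the coloring below uses 3 colors, so χ(G) = 3.
A valid 3-coloring: color 1: [9, 12, 15, 16, 19]; color 2: [8, 10, 11, 18]; color 3: [13, 14, 17, 20].

χ(G) = 3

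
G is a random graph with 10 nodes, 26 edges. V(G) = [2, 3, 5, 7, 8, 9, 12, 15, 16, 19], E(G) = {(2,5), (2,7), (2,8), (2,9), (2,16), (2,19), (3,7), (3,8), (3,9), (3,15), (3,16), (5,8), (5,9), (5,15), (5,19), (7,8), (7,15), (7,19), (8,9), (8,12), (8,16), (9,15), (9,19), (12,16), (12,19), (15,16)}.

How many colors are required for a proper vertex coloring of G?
χ(G) = 4

Clique number ω(G) = 4 (lower bound: χ ≥ ω).
The clique on [2, 5, 8, 9] has size 4, forcing χ ≥ 4, and the coloring below uses 4 colors, so χ(G) = 4.
A valid 4-coloring: color 1: [8, 15, 19]; color 2: [2, 3, 12]; color 3: [7, 9, 16]; color 4: [5].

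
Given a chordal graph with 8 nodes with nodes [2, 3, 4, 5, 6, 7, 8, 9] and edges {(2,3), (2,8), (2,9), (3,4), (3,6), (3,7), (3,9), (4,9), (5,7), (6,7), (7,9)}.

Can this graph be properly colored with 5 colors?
Yes, G is 5-colorable

A valid 5-coloring: color 1: [3, 5, 8]; color 2: [2, 4, 7]; color 3: [6, 9].
(χ(G) = 3 ≤ 5.)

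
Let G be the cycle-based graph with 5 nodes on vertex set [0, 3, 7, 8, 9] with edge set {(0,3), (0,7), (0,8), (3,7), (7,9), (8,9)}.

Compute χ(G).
χ(G) = 3

Clique number ω(G) = 3 (lower bound: χ ≥ ω).
The clique on [0, 3, 7] has size 3, forcing χ ≥ 3, and the coloring below uses 3 colors, so χ(G) = 3.
A valid 3-coloring: color 1: [0, 9]; color 2: [7, 8]; color 3: [3].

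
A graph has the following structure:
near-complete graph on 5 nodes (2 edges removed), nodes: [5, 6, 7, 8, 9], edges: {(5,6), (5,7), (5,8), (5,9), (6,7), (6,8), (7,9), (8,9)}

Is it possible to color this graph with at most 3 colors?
Yes, G is 3-colorable

A valid 3-coloring: color 1: [5]; color 2: [7, 8]; color 3: [6, 9].
(χ(G) = 3 ≤ 3.)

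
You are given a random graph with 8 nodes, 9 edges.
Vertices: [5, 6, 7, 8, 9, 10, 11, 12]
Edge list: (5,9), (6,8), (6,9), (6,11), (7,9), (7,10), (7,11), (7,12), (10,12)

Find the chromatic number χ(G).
χ(G) = 3

Clique number ω(G) = 3 (lower bound: χ ≥ ω).
The clique on [7, 10, 12] has size 3, forcing χ ≥ 3, and the coloring below uses 3 colors, so χ(G) = 3.
A valid 3-coloring: color 1: [5, 6, 7]; color 2: [8, 9, 11, 12]; color 3: [10].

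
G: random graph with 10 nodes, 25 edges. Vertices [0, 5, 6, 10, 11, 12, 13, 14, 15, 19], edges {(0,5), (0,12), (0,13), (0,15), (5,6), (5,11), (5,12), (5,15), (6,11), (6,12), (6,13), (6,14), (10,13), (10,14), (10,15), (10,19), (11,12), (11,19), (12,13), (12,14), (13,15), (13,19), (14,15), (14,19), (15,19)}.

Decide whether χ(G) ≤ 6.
A valid 6-coloring: color 1: [12, 15]; color 2: [11, 13, 14]; color 3: [0, 6, 19]; color 4: [5, 10].
(χ(G) = 4 ≤ 6.)

Yes, G is 6-colorable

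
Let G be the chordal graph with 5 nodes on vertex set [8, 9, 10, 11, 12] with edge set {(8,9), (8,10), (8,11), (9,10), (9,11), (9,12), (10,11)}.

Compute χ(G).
Clique number ω(G) = 4 (lower bound: χ ≥ ω).
The clique on [8, 9, 10, 11] has size 4, forcing χ ≥ 4, and the coloring below uses 4 colors, so χ(G) = 4.
A valid 4-coloring: color 1: [9]; color 2: [8, 12]; color 3: [10]; color 4: [11].

χ(G) = 4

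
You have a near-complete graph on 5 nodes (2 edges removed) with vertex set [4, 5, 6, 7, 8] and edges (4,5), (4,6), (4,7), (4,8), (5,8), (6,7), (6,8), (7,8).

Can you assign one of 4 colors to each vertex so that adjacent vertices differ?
Yes, G is 4-colorable

A valid 4-coloring: color 1: [4]; color 2: [8]; color 3: [5, 7]; color 4: [6].
(χ(G) = 4 ≤ 4.)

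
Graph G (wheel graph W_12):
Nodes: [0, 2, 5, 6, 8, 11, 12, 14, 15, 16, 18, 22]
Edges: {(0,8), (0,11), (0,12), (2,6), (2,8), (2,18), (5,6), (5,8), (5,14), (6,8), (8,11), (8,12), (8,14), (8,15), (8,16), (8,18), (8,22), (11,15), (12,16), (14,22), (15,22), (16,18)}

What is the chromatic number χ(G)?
χ(G) = 4

Clique number ω(G) = 3 (lower bound: χ ≥ ω).
Odd cycle [11, 15, 22, 14, 5, 6, 2, 18, 16, 12, 0] needs 3 colors (χ ≥ 3).
Vertex 8 is adjacent to every vertex of [0, 2, 5, 6, 11, 12, 14, 15, 16, 18, 22], which already need 3 colors among themselves, so 8 needs a new color (χ ≥ 4).
The coloring below uses 4 colors, so χ(G) = 4.
A valid 4-coloring: color 1: [8]; color 2: [2, 5, 11, 12, 22]; color 3: [0, 6, 14, 15, 18]; color 4: [16].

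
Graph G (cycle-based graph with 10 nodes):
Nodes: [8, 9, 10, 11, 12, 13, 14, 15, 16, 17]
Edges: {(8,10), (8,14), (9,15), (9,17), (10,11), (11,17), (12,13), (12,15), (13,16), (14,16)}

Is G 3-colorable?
A valid 3-coloring: color 1: [10, 13, 14, 15, 17]; color 2: [8, 9, 11, 12, 16].
(χ(G) = 2 ≤ 3.)

Yes, G is 3-colorable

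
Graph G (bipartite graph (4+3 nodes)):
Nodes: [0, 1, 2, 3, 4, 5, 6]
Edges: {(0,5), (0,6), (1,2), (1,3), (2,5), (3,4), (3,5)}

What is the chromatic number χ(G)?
Clique number ω(G) = 2 (lower bound: χ ≥ ω).
The graph is bipartite (no odd cycle), so 2 colors suffice: χ(G) = 2.
A valid 2-coloring: color 1: [1, 4, 5, 6]; color 2: [0, 2, 3].

χ(G) = 2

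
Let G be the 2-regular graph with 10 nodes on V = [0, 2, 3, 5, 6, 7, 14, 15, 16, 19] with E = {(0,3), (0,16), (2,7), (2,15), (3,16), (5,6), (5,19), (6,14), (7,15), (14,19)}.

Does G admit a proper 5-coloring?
A valid 5-coloring: color 1: [2, 3, 5, 14]; color 2: [6, 7, 16, 19]; color 3: [0, 15].
(χ(G) = 3 ≤ 5.)

Yes, G is 5-colorable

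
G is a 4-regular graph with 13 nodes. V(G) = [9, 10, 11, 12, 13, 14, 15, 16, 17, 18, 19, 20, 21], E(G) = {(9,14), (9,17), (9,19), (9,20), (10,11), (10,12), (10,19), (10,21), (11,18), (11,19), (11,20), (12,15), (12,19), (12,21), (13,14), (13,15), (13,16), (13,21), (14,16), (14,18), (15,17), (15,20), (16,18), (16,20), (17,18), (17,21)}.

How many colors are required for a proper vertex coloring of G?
Clique number ω(G) = 3 (lower bound: χ ≥ ω).
Suppose a proper 3-coloring c exists. The clique [10, 11, 19] takes 3 distinct colors; by symmetry let c(10) = 1, c(11) = 2, c(19) = 3.
- Vertex 12: neighbors [10, 19] already have colors [1, 3] ⇒ c(12) = 2.
- Vertex 21: neighbors [10, 12] already have colors [1, 2] ⇒ c(21) = 3.
- Vertex 9: neighbors [19] already have colors [3]; try each remaining color.
- Case c(9) = 1:
  - Vertex 17: neighbors [9, 21] already have colors [1, 3] ⇒ c(17) = 2.
  - Vertex 20: neighbors [9, 11] already have colors [1, 2] ⇒ c(20) = 3.
  - Vertex 15: neighbors [12, 20] already have colors [2, 3] ⇒ c(15) = 1.
  - Vertex 13: neighbors [15, 21] already have colors [1, 3] ⇒ c(13) = 2.
  - Vertex 14: neighbors [9, 13] already have colors [1, 2] ⇒ c(14) = 3.
  - Vertex 16: neighbors [13, 14] already have colors [2, 3] ⇒ c(16) = 1.
  - Vertex 18: neighbors [16, 11, 14] already have colors [1, 2, 3] — all 3 colors blocked. Contradiction.
- Case c(9) = 2:
  - Vertex 17: neighbors [9, 21] already have colors [2, 3] ⇒ c(17) = 1.
  - Vertex 15: neighbors [17, 12] already have colors [1, 2] ⇒ c(15) = 3.
  - Vertex 18: neighbors [17, 11] already have colors [1, 2] ⇒ c(18) = 3.
  - Vertex 14: neighbors [9, 18] already have colors [2, 3] ⇒ c(14) = 1.
  - Vertex 16: neighbors [14, 18] already have colors [1, 3] ⇒ c(16) = 2.
  - Vertex 13: neighbors [14, 16, 15] already have colors [1, 2, 3] — all 3 colors blocked. Contradiction.
Every case ends in a contradiction, so G has no proper 3-coloring (χ ≥ 4).
The coloring below uses 4 colors, so χ(G) = 4.
A valid 4-coloring: color 1: [10, 13, 18, 20]; color 2: [14, 15, 19, 21]; color 3: [9, 11, 12, 16]; color 4: [17].

χ(G) = 4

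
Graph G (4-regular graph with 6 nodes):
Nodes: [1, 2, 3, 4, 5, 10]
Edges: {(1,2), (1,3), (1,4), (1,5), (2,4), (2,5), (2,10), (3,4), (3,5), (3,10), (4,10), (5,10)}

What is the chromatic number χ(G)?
χ(G) = 3

Clique number ω(G) = 3 (lower bound: χ ≥ ω).
The clique on [1, 2, 4] has size 3, forcing χ ≥ 3, and the coloring below uses 3 colors, so χ(G) = 3.
A valid 3-coloring: color 1: [4, 5]; color 2: [1, 10]; color 3: [2, 3].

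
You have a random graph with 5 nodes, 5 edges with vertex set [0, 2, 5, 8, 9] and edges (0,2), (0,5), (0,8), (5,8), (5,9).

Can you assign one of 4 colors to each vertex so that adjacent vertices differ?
A valid 4-coloring: color 1: [0, 9]; color 2: [2, 5]; color 3: [8].
(χ(G) = 3 ≤ 4.)

Yes, G is 4-colorable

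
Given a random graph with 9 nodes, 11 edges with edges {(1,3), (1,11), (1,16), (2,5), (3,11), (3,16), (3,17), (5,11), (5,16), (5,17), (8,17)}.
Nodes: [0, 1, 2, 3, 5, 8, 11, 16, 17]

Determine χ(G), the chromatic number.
χ(G) = 3

Clique number ω(G) = 3 (lower bound: χ ≥ ω).
The clique on [1, 3, 16] has size 3, forcing χ ≥ 3, and the coloring below uses 3 colors, so χ(G) = 3.
A valid 3-coloring: color 1: [0, 3, 5, 8]; color 2: [2, 11, 16, 17]; color 3: [1].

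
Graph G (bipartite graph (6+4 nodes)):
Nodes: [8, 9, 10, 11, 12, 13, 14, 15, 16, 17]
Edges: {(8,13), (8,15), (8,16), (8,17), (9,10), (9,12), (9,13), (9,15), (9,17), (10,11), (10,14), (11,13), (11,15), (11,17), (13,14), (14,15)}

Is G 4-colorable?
Yes, G is 4-colorable

A valid 4-coloring: color 1: [8, 9, 11, 14]; color 2: [10, 12, 13, 15, 16, 17].
(χ(G) = 2 ≤ 4.)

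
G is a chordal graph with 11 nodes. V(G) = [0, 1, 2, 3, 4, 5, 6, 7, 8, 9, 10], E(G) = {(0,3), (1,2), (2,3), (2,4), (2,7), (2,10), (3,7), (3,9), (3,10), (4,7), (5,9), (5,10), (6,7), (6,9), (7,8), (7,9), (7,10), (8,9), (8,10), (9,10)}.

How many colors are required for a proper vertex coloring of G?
Clique number ω(G) = 4 (lower bound: χ ≥ ω).
The clique on [7, 8, 9, 10] has size 4, forcing χ ≥ 4, and the coloring below uses 4 colors, so χ(G) = 4.
A valid 4-coloring: color 1: [0, 1, 5, 7]; color 2: [4, 6, 10]; color 3: [2, 9]; color 4: [3, 8].

χ(G) = 4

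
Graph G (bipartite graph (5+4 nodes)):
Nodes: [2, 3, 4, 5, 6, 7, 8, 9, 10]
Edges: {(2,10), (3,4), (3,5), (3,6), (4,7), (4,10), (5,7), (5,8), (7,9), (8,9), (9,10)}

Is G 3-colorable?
Yes, G is 3-colorable

A valid 3-coloring: color 1: [2, 4, 5, 6, 9]; color 2: [3, 7, 8, 10].
(χ(G) = 2 ≤ 3.)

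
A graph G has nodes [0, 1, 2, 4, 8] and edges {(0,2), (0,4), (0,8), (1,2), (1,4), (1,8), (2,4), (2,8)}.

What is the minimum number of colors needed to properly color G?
χ(G) = 3

Clique number ω(G) = 3 (lower bound: χ ≥ ω).
The clique on [0, 2, 8] has size 3, forcing χ ≥ 3, and the coloring below uses 3 colors, so χ(G) = 3.
A valid 3-coloring: color 1: [2]; color 2: [0, 1]; color 3: [4, 8].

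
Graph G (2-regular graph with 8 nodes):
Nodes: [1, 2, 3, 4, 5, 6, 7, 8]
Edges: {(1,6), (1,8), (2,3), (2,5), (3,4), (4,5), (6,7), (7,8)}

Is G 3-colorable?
Yes, G is 3-colorable

A valid 3-coloring: color 1: [2, 4, 6, 8]; color 2: [1, 3, 5, 7].
(χ(G) = 2 ≤ 3.)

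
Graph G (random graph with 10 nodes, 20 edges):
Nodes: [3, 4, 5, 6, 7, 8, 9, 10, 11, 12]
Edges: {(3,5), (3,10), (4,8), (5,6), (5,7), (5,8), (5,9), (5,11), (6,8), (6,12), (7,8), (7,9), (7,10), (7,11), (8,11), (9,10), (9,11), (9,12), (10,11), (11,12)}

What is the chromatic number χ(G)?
Clique number ω(G) = 4 (lower bound: χ ≥ ω).
The clique on [7, 9, 10, 11] has size 4, forcing χ ≥ 4, and the coloring below uses 4 colors, so χ(G) = 4.
A valid 4-coloring: color 1: [4, 5, 10, 12]; color 2: [3, 6, 11]; color 3: [8, 9]; color 4: [7].

χ(G) = 4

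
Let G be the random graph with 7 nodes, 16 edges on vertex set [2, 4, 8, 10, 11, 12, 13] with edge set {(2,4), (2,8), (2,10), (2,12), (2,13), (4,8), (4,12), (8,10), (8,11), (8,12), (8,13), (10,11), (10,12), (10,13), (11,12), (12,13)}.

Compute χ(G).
Clique number ω(G) = 5 (lower bound: χ ≥ ω).
The clique on [2, 8, 10, 12, 13] has size 5, forcing χ ≥ 5, and the coloring below uses 5 colors, so χ(G) = 5.
A valid 5-coloring: color 1: [8]; color 2: [12]; color 3: [2, 11]; color 4: [4, 10]; color 5: [13].

χ(G) = 5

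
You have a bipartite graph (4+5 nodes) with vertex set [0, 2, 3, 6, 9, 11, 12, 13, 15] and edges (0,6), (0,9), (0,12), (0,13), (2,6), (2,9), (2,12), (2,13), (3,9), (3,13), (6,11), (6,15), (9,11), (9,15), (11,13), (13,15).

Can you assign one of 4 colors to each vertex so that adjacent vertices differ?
Yes, G is 4-colorable

A valid 4-coloring: color 1: [6, 9, 12, 13]; color 2: [0, 2, 3, 11, 15].
(χ(G) = 2 ≤ 4.)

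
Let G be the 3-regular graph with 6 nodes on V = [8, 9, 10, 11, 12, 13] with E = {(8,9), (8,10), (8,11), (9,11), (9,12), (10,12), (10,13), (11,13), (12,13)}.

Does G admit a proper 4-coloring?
Yes, G is 4-colorable

A valid 4-coloring: color 1: [8, 12]; color 2: [9, 13]; color 3: [10, 11].
(χ(G) = 3 ≤ 4.)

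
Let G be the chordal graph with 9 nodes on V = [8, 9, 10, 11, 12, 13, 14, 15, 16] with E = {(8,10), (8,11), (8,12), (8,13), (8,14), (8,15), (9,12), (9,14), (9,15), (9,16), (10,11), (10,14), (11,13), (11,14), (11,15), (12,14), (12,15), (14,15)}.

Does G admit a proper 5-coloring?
Yes, G is 5-colorable

A valid 5-coloring: color 1: [8, 9]; color 2: [13, 14, 16]; color 3: [11, 12]; color 4: [10, 15].
(χ(G) = 4 ≤ 5.)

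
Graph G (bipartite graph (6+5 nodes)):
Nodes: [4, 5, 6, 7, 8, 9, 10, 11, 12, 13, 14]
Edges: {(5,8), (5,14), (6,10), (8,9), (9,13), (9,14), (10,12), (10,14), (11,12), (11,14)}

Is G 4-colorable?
A valid 4-coloring: color 1: [4, 6, 7, 8, 12, 13, 14]; color 2: [5, 9, 10, 11].
(χ(G) = 2 ≤ 4.)

Yes, G is 4-colorable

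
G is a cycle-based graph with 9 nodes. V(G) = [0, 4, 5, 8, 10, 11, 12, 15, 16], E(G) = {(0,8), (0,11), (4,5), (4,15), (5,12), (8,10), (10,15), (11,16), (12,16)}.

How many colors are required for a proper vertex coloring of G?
Clique number ω(G) = 2 (lower bound: χ ≥ ω).
Odd cycle [10, 15, 4, 5, 12, 16, 11, 0, 8] needs 3 colors (χ ≥ 3).
The coloring below uses 3 colors, so χ(G) = 3.
A valid 3-coloring: color 1: [0, 4, 10, 12]; color 2: [5, 8, 15, 16]; color 3: [11].

χ(G) = 3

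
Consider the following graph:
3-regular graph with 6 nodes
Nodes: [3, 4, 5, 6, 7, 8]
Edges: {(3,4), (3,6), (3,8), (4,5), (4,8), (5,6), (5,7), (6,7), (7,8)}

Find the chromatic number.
Clique number ω(G) = 3 (lower bound: χ ≥ ω).
The clique on [3, 4, 8] has size 3, forcing χ ≥ 3, and the coloring below uses 3 colors, so χ(G) = 3.
A valid 3-coloring: color 1: [4, 6]; color 2: [3, 7]; color 3: [5, 8].

χ(G) = 3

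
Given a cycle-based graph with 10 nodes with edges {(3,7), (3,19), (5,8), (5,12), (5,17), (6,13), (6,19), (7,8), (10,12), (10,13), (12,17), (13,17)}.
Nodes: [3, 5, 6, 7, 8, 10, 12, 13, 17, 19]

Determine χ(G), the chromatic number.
Clique number ω(G) = 3 (lower bound: χ ≥ ω).
The clique on [5, 12, 17] has size 3, forcing χ ≥ 3, and the coloring below uses 3 colors, so χ(G) = 3.
A valid 3-coloring: color 1: [5, 7, 13, 19]; color 2: [3, 6, 8, 10, 17]; color 3: [12].

χ(G) = 3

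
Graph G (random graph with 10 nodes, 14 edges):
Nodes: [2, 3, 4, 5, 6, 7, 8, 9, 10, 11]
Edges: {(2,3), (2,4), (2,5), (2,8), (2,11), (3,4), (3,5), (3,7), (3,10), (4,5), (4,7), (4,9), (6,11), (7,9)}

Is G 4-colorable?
A valid 4-coloring: color 1: [2, 6, 7, 10]; color 2: [3, 8, 9, 11]; color 3: [4]; color 4: [5].
(χ(G) = 4 ≤ 4.)

Yes, G is 4-colorable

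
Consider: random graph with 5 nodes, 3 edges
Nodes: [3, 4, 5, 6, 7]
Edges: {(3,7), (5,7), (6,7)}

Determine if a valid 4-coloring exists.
Yes, G is 4-colorable

A valid 4-coloring: color 1: [4, 7]; color 2: [3, 5, 6].
(χ(G) = 2 ≤ 4.)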